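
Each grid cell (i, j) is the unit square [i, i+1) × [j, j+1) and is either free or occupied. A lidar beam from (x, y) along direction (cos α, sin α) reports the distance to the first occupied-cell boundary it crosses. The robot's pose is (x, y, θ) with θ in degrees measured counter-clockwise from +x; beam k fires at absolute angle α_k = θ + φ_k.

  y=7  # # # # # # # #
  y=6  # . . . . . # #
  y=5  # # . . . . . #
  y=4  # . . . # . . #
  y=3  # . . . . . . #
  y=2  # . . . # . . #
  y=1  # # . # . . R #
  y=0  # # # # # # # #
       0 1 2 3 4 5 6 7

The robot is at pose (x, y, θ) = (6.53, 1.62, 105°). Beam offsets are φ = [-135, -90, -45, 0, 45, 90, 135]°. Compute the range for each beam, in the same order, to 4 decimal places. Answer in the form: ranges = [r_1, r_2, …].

beam 1: φ=-135°, α=330°
  cosα=0.8660 sinα=-0.5000 | (6,1) | tMaxX 0.5427 tMaxY 1.2400 | tΔX 1.1547 tΔY 2.0000
    t=0.5427 [x] (7,1) — stop
  → r_1 = 0.5427
beam 2: φ=-90°, α=15°
  cosα=0.9659 sinα=0.2588 | (6,1) | tMaxX 0.4866 tMaxY 1.4682 | tΔX 1.0353 tΔY 3.8637
    t=0.4866 [x] (7,1) — stop
  → r_2 = 0.4866
beam 3: φ=-45°, α=60°
  cosα=0.5000 sinα=0.8660 | (6,1) | tMaxX 0.9400 tMaxY 0.4388 | tΔX 2.0000 tΔY 1.1547
    t=0.4388 [y] (6,2)
    t=0.9400 [x] (7,2) — stop
  → r_3 = 0.9400
beam 4: φ=0°, α=105°
  cosα=-0.2588 sinα=0.9659 | (6,1) | tMaxX 2.0478 tMaxY 0.3934 | tΔX 3.8637 tΔY 1.0353
    t=0.3934 [y] (6,2)
    t=1.4287 [y] (6,3)
    t=2.0478 [x] (5,3)
    t=2.4640 [y] (5,4)
    t=3.4992 [y] (5,5)
    t=4.5345 [y] (5,6)
    t=5.5698 [y] (5,7) — stop
  → r_4 = 5.5698
beam 5: φ=45°, α=150°
  cosα=-0.8660 sinα=0.5000 | (6,1) | tMaxX 0.6120 tMaxY 0.7600 | tΔX 1.1547 tΔY 2.0000
    t=0.6120 [x] (5,1)
    t=0.7600 [y] (5,2)
    t=1.7667 [x] (4,2) — stop
  → r_5 = 1.7667
beam 6: φ=90°, α=195°
  cosα=-0.9659 sinα=-0.2588 | (6,1) | tMaxX 0.5487 tMaxY 2.3955 | tΔX 1.0353 tΔY 3.8637
    t=0.5487 [x] (5,1)
    t=1.5840 [x] (4,1)
    t=2.3955 [y] (4,0) — stop
  → r_6 = 2.3955
beam 7: φ=135°, α=240°
  cosα=-0.5000 sinα=-0.8660 | (6,1) | tMaxX 1.0600 tMaxY 0.7159 | tΔX 2.0000 tΔY 1.1547
    t=0.7159 [y] (6,0) — stop
  → r_7 = 0.7159

ranges = [0.5427, 0.4866, 0.9400, 5.5698, 1.7667, 2.3955, 0.7159]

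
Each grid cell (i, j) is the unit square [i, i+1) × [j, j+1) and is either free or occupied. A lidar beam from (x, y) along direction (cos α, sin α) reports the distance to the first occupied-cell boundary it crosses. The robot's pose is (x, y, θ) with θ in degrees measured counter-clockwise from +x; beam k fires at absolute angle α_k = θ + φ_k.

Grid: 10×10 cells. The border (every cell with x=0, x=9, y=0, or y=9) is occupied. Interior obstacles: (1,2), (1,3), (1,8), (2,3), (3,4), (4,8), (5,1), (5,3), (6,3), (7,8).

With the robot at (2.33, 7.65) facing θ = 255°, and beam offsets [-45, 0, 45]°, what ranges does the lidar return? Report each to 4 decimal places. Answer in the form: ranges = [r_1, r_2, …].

ranges = [1.5358, 3.7788, 3.0600]

beam 1: φ=-45°, α=210°
  d=(-0.8660,-0.5000)  start (2,7)  tX=0.3811 tY=1.3000  stride 1/|dx|=1.1547 1/|dy|=2.0000
    cross x-line → (1,7), t=0.3811
    cross y-line → (1,6), t=1.3000
    cross x-line → (0,6), t=1.5358 (wall)
  → r_1 = 1.5358
beam 2: φ=0°, α=255°
  d=(-0.2588,-0.9659)  start (2,7)  tX=1.2750 tY=0.6729  stride 1/|dx|=3.8637 1/|dy|=1.0353
    cross y-line → (2,6), t=0.6729
    cross x-line → (1,6), t=1.2750
    cross y-line → (1,5), t=1.7082
    cross y-line → (1,4), t=2.7435
    cross y-line → (1,3), t=3.7788 (wall)
  → r_2 = 3.7788
beam 3: φ=45°, α=300°
  d=(0.5000,-0.8660)  start (2,7)  tX=1.3400 tY=0.7506  stride 1/|dx|=2.0000 1/|dy|=1.1547
    cross y-line → (2,6), t=0.7506
    cross x-line → (3,6), t=1.3400
    cross y-line → (3,5), t=1.9053
    cross y-line → (3,4), t=3.0600 (wall)
  → r_3 = 3.0600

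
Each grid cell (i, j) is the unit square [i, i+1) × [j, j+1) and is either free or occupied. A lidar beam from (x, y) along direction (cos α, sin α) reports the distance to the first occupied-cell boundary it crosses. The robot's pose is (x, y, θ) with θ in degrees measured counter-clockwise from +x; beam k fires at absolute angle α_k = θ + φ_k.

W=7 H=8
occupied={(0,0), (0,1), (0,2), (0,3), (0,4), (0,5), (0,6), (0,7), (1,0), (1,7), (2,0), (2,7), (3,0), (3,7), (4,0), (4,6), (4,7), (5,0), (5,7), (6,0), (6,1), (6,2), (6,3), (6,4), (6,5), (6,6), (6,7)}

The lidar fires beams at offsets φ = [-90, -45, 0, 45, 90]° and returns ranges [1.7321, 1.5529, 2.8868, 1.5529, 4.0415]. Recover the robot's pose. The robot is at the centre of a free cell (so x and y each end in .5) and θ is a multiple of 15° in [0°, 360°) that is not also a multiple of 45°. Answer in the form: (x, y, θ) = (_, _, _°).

(x, y, θ) = (4.5, 4.5, 60°)

Enumerate (i+0.5, j+0.5, θ) over the 29 free cells and 16 admissible headings. For each, cast all 5 beams and compare to the given ranges.
  (2.5, 6.5, 195°): beam 1 = 0.5176 ≠ 1.7321 ✗
  (1.5, 4.5, 255°): beam 1 = 0.5176 ≠ 1.7321 ✗
  (3.5, 1.5, 15°): beam 1 = 0.5176 ≠ 1.7321 ✗
  (4.5, 5.5, 150°): beam 1 = 0.5774 ≠ 1.7321 ✗
  …
  (4.5, 4.5, 60°): r_1=1.7321, r_2=1.5529, r_3=2.8868, r_4=1.5529, r_5=4.0415 — all match ✓
Unique over the lattice → pose = (4.5, 4.5, 60°).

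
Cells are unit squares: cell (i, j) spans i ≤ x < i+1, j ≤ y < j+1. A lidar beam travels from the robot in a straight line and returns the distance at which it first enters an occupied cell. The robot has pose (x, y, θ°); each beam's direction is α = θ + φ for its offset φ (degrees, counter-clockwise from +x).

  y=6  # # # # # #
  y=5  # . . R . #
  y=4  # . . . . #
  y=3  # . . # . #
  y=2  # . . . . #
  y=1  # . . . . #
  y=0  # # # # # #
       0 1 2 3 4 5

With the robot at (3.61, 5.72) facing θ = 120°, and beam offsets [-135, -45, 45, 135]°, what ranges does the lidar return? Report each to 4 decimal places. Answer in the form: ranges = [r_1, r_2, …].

beam 1: φ=-135°, α=345°
  direction (0.9659, -0.2588); cell (3,5); t to first gridline: x 0.4038, y 2.7819 (then +1.0353 / +3.8637)
    (4,5) via x @ 0.4038
    (5,5) via x @ 1.4390  # hit
  → r_1 = 1.4390
beam 2: φ=-45°, α=75°
  direction (0.2588, 0.9659); cell (3,5); t to first gridline: x 1.5068, y 0.2899 (then +3.8637 / +1.0353)
    (3,6) via y @ 0.2899  # hit
  → r_2 = 0.2899
beam 3: φ=45°, α=165°
  direction (-0.9659, 0.2588); cell (3,5); t to first gridline: x 0.6315, y 1.0818 (then +1.0353 / +3.8637)
    (2,5) via x @ 0.6315
    (2,6) via y @ 1.0818  # hit
  → r_3 = 1.0818
beam 4: φ=135°, α=255°
  direction (-0.2588, -0.9659); cell (3,5); t to first gridline: x 2.3569, y 0.7454 (then +3.8637 / +1.0353)
    (3,4) via y @ 0.7454
    (3,3) via y @ 1.7807  # hit
  → r_4 = 1.7807

ranges = [1.4390, 0.2899, 1.0818, 1.7807]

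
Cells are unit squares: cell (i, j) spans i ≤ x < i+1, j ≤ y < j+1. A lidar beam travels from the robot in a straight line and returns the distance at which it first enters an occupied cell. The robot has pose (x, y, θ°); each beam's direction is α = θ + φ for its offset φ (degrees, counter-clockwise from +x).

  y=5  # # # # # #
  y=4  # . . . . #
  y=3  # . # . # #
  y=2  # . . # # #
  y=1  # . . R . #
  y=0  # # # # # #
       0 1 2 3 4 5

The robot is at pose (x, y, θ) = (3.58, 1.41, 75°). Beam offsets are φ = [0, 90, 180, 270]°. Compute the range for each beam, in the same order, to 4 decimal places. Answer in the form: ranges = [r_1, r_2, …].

ranges = [0.6108, 2.6710, 0.4245, 1.4701]

beam 1: φ=0°, α=75°
  d=(0.2588,0.9659)  start (3,1)  tX=1.6228 tY=0.6108  stride 1/|dx|=3.8637 1/|dy|=1.0353
    cross y-line → (3,2), t=0.6108 (wall)
  → r_1 = 0.6108
beam 2: φ=90°, α=165°
  d=(-0.9659,0.2588)  start (3,1)  tX=0.6005 tY=2.2796  stride 1/|dx|=1.0353 1/|dy|=3.8637
    cross x-line → (2,1), t=0.6005
    cross x-line → (1,1), t=1.6357
    cross y-line → (1,2), t=2.2796
    cross x-line → (0,2), t=2.6710 (wall)
  → r_2 = 2.6710
beam 3: φ=180°, α=255°
  d=(-0.2588,-0.9659)  start (3,1)  tX=2.2409 tY=0.4245  stride 1/|dx|=3.8637 1/|dy|=1.0353
    cross y-line → (3,0), t=0.4245 (wall)
  → r_3 = 0.4245
beam 4: φ=270°, α=345°
  d=(0.9659,-0.2588)  start (3,1)  tX=0.4348 tY=1.5841  stride 1/|dx|=1.0353 1/|dy|=3.8637
    cross x-line → (4,1), t=0.4348
    cross x-line → (5,1), t=1.4701 (wall)
  → r_4 = 1.4701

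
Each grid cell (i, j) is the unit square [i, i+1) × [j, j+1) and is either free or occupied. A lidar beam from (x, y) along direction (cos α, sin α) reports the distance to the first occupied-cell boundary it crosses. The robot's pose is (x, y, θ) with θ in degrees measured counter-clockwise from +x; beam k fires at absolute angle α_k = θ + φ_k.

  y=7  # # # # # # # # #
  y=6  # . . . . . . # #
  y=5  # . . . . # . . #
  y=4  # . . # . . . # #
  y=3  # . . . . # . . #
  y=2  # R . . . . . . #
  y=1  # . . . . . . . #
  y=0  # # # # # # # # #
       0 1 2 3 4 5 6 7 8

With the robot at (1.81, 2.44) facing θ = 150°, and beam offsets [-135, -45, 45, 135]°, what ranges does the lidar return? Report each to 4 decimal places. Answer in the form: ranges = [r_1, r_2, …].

beam 1: φ=-135°, α=15°
  direction (0.9659, 0.2588); cell (1,2); t to first gridline: x 0.1967, y 2.1637 (then +1.0353 / +3.8637)
    (2,2) via x @ 0.1967
    (3,2) via x @ 1.2320
    (3,3) via y @ 2.1637
    (4,3) via x @ 2.2673
    (5,3) via x @ 3.3025  # hit
  → r_1 = 3.3025
beam 2: φ=-45°, α=105°
  direction (-0.2588, 0.9659); cell (1,2); t to first gridline: x 3.1296, y 0.5798 (then +3.8637 / +1.0353)
    (1,3) via y @ 0.5798
    (1,4) via y @ 1.6150
    (1,5) via y @ 2.6503
    (0,5) via x @ 3.1296  # hit
  → r_2 = 3.1296
beam 3: φ=45°, α=195°
  direction (-0.9659, -0.2588); cell (1,2); t to first gridline: x 0.8386, y 1.7000 (then +1.0353 / +3.8637)
    (0,2) via x @ 0.8386  # hit
  → r_3 = 0.8386
beam 4: φ=135°, α=285°
  direction (0.2588, -0.9659); cell (1,2); t to first gridline: x 0.7341, y 0.4555 (then +3.8637 / +1.0353)
    (1,1) via y @ 0.4555
    (2,1) via x @ 0.7341
    (2,0) via y @ 1.4908  # hit
  → r_4 = 1.4908

ranges = [3.3025, 3.1296, 0.8386, 1.4908]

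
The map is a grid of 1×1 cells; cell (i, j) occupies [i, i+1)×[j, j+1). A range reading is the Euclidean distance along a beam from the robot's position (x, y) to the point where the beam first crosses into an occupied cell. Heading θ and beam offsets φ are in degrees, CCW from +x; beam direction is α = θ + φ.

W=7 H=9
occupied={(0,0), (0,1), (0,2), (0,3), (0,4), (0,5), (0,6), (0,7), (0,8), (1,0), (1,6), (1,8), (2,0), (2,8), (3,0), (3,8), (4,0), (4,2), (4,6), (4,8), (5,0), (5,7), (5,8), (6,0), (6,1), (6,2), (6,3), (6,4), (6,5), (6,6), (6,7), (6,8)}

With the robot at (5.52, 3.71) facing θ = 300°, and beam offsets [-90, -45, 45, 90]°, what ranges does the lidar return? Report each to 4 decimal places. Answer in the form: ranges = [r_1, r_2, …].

beam 1: φ=-90°, α=210°
  direction (-0.8660, -0.5000); cell (5,3); t to first gridline: x 0.6004, y 1.4200 (then +1.1547 / +2.0000)
    (4,3) via x @ 0.6004
    (4,2) via y @ 1.4200  # hit
  → r_1 = 1.4200
beam 2: φ=-45°, α=255°
  direction (-0.2588, -0.9659); cell (5,3); t to first gridline: x 2.0091, y 0.7350 (then +3.8637 / +1.0353)
    (5,2) via y @ 0.7350
    (5,1) via y @ 1.7703
    (4,1) via x @ 2.0091
    (4,0) via y @ 2.8056  # hit
  → r_2 = 2.8056
beam 3: φ=45°, α=345°
  direction (0.9659, -0.2588); cell (5,3); t to first gridline: x 0.4969, y 2.7432 (then +1.0353 / +3.8637)
    (6,3) via x @ 0.4969  # hit
  → r_3 = 0.4969
beam 4: φ=90°, α=30°
  direction (0.8660, 0.5000); cell (5,3); t to first gridline: x 0.5543, y 0.5800 (then +1.1547 / +2.0000)
    (6,3) via x @ 0.5543  # hit
  → r_4 = 0.5543

ranges = [1.4200, 2.8056, 0.4969, 0.5543]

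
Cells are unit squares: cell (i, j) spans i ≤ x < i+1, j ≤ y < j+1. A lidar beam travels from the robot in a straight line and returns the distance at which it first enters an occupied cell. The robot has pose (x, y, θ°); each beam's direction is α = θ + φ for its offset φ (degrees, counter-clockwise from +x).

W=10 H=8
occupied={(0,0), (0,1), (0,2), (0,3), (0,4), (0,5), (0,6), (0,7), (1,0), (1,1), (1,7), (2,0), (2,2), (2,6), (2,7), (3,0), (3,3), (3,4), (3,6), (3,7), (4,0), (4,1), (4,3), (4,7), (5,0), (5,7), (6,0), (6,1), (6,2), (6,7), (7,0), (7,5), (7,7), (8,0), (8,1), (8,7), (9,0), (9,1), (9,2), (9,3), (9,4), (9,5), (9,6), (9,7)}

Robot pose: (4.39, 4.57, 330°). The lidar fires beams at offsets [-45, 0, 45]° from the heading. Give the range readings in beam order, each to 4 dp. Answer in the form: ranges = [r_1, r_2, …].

beam 1: φ=-45°, α=285°
  cosα=0.2588 sinα=-0.9659 | (4,4) | tMaxX 2.3569 tMaxY 0.5901 | tΔX 3.8637 tΔY 1.0353
    t=0.5901 [y] (4,3) — stop
  → r_1 = 0.5901
beam 2: φ=0°, α=330°
  cosα=0.8660 sinα=-0.5000 | (4,4) | tMaxX 0.7044 tMaxY 1.1400 | tΔX 1.1547 tΔY 2.0000
    t=0.7044 [x] (5,4)
    t=1.1400 [y] (5,3)
    t=1.8591 [x] (6,3)
    t=3.0138 [x] (7,3)
    t=3.1400 [y] (7,2)
    t=4.1685 [x] (8,2)
    t=5.1400 [y] (8,1) — stop
  → r_2 = 5.1400
beam 3: φ=45°, α=15°
  cosα=0.9659 sinα=0.2588 | (4,4) | tMaxX 0.6315 tMaxY 1.6614 | tΔX 1.0353 tΔY 3.8637
    t=0.6315 [x] (5,4)
    t=1.6614 [y] (5,5)
    t=1.6668 [x] (6,5)
    t=2.7021 [x] (7,5) — stop
  → r_3 = 2.7021

ranges = [0.5901, 5.1400, 2.7021]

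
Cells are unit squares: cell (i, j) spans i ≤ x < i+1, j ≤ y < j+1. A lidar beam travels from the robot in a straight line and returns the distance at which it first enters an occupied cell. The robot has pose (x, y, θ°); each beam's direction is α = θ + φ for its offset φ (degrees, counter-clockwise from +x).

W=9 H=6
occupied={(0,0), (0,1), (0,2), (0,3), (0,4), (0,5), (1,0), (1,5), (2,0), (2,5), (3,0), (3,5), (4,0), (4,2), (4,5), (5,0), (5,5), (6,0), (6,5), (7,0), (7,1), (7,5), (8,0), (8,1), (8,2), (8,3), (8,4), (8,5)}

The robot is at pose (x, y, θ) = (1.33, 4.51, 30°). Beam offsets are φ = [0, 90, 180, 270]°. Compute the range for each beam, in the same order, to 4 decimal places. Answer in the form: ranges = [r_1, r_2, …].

ranges = [0.9800, 0.5658, 0.3811, 4.0530]

beam 1: φ=0°, α=30°
  d=(0.8660,0.5000)  start (1,4)  tX=0.7736 tY=0.9800  stride 1/|dx|=1.1547 1/|dy|=2.0000
    cross x-line → (2,4), t=0.7736
    cross y-line → (2,5), t=0.9800 (wall)
  → r_1 = 0.9800
beam 2: φ=90°, α=120°
  d=(-0.5000,0.8660)  start (1,4)  tX=0.6600 tY=0.5658  stride 1/|dx|=2.0000 1/|dy|=1.1547
    cross y-line → (1,5), t=0.5658 (wall)
  → r_2 = 0.5658
beam 3: φ=180°, α=210°
  d=(-0.8660,-0.5000)  start (1,4)  tX=0.3811 tY=1.0200  stride 1/|dx|=1.1547 1/|dy|=2.0000
    cross x-line → (0,4), t=0.3811 (wall)
  → r_3 = 0.3811
beam 4: φ=270°, α=300°
  d=(0.5000,-0.8660)  start (1,4)  tX=1.3400 tY=0.5889  stride 1/|dx|=2.0000 1/|dy|=1.1547
    cross y-line → (1,3), t=0.5889
    cross x-line → (2,3), t=1.3400
    cross y-line → (2,2), t=1.7436
    cross y-line → (2,1), t=2.8983
    cross x-line → (3,1), t=3.3400
    cross y-line → (3,0), t=4.0530 (wall)
  → r_4 = 4.0530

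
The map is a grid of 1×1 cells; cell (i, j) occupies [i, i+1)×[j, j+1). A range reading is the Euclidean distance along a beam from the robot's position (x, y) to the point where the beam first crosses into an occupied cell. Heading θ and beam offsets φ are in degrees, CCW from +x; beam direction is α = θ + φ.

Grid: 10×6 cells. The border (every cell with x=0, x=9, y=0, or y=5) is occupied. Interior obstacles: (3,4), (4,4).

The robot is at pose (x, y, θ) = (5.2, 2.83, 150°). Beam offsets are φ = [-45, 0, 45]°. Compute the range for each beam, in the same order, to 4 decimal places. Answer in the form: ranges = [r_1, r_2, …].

ranges = [1.2113, 2.3400, 4.3482]

beam 1: φ=-45°, α=105°
  d=(-0.2588,0.9659)  start (5,2)  tX=0.7727 tY=0.1760  stride 1/|dx|=3.8637 1/|dy|=1.0353
    cross y-line → (5,3), t=0.1760
    cross x-line → (4,3), t=0.7727
    cross y-line → (4,4), t=1.2113 (wall)
  → r_1 = 1.2113
beam 2: φ=0°, α=150°
  d=(-0.8660,0.5000)  start (5,2)  tX=0.2309 tY=0.3400  stride 1/|dx|=1.1547 1/|dy|=2.0000
    cross x-line → (4,2), t=0.2309
    cross y-line → (4,3), t=0.3400
    cross x-line → (3,3), t=1.3856
    cross y-line → (3,4), t=2.3400 (wall)
  → r_2 = 2.3400
beam 3: φ=45°, α=195°
  d=(-0.9659,-0.2588)  start (5,2)  tX=0.2071 tY=3.2069  stride 1/|dx|=1.0353 1/|dy|=3.8637
    cross x-line → (4,2), t=0.2071
    cross x-line → (3,2), t=1.2423
    cross x-line → (2,2), t=2.2776
    cross y-line → (2,1), t=3.2069
    cross x-line → (1,1), t=3.3129
    cross x-line → (0,1), t=4.3482 (wall)
  → r_3 = 4.3482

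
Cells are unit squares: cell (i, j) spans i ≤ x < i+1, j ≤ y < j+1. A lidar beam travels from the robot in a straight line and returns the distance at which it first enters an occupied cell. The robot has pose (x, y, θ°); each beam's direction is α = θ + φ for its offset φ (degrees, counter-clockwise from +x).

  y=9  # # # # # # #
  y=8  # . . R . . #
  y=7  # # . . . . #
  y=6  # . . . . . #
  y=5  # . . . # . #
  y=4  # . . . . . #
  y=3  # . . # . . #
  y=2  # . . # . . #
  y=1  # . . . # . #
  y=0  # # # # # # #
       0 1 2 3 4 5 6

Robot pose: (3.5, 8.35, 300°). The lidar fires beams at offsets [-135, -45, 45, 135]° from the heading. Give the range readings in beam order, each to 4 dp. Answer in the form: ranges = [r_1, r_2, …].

beam 1: φ=-135°, α=165°
  d=(-0.9659,0.2588)  start (3,8)  tX=0.5176 tY=2.5114  stride 1/|dx|=1.0353 1/|dy|=3.8637
    cross x-line → (2,8), t=0.5176
    cross x-line → (1,8), t=1.5529
    cross y-line → (1,9), t=2.5114 (wall)
  → r_1 = 2.5114
beam 2: φ=-45°, α=255°
  d=(-0.2588,-0.9659)  start (3,8)  tX=1.9319 tY=0.3623  stride 1/|dx|=3.8637 1/|dy|=1.0353
    cross y-line → (3,7), t=0.3623
    cross y-line → (3,6), t=1.3976
    cross x-line → (2,6), t=1.9319
    cross y-line → (2,5), t=2.4329
    cross y-line → (2,4), t=3.4682
    cross y-line → (2,3), t=4.5035
    cross y-line → (2,2), t=5.5387
    cross x-line → (1,2), t=5.7956
    cross y-line → (1,1), t=6.5740
    cross y-line → (1,0), t=7.6093 (wall)
  → r_2 = 7.6093
beam 3: φ=45°, α=345°
  d=(0.9659,-0.2588)  start (3,8)  tX=0.5176 tY=1.3523  stride 1/|dx|=1.0353 1/|dy|=3.8637
    cross x-line → (4,8), t=0.5176
    cross y-line → (4,7), t=1.3523
    cross x-line → (5,7), t=1.5529
    cross x-line → (6,7), t=2.5882 (wall)
  → r_3 = 2.5882
beam 4: φ=135°, α=75°
  d=(0.2588,0.9659)  start (3,8)  tX=1.9319 tY=0.6729  stride 1/|dx|=3.8637 1/|dy|=1.0353
    cross y-line → (3,9), t=0.6729 (wall)
  → r_4 = 0.6729

ranges = [2.5114, 7.6093, 2.5882, 0.6729]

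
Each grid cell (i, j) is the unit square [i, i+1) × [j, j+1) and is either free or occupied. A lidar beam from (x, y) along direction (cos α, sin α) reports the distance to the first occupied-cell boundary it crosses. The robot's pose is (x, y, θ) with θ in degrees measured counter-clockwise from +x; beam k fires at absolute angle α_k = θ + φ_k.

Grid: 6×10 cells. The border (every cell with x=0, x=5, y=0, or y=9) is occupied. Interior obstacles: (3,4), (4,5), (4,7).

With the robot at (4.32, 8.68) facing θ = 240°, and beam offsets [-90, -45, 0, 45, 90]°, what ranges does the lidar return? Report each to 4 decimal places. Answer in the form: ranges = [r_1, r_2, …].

beam 1: φ=-90°, α=150°
  d=(-0.8660,0.5000)  start (4,8)  tX=0.3695 tY=0.6400  stride 1/|dx|=1.1547 1/|dy|=2.0000
    cross x-line → (3,8), t=0.3695
    cross y-line → (3,9), t=0.6400 (wall)
  → r_1 = 0.6400
beam 2: φ=-45°, α=195°
  d=(-0.9659,-0.2588)  start (4,8)  tX=0.3313 tY=2.6273  stride 1/|dx|=1.0353 1/|dy|=3.8637
    cross x-line → (3,8), t=0.3313
    cross x-line → (2,8), t=1.3666
    cross x-line → (1,8), t=2.4018
    cross y-line → (1,7), t=2.6273
    cross x-line → (0,7), t=3.4371 (wall)
  → r_2 = 3.4371
beam 3: φ=0°, α=240°
  d=(-0.5000,-0.8660)  start (4,8)  tX=0.6400 tY=0.7852  stride 1/|dx|=2.0000 1/|dy|=1.1547
    cross x-line → (3,8), t=0.6400
    cross y-line → (3,7), t=0.7852
    cross y-line → (3,6), t=1.9399
    cross x-line → (2,6), t=2.6400
    cross y-line → (2,5), t=3.0946
    cross y-line → (2,4), t=4.2493
    cross x-line → (1,4), t=4.6400
    cross y-line → (1,3), t=5.4040
    cross y-line → (1,2), t=6.5587
    cross x-line → (0,2), t=6.6400 (wall)
  → r_3 = 6.6400
beam 4: φ=45°, α=285°
  d=(0.2588,-0.9659)  start (4,8)  tX=2.6273 tY=0.7040  stride 1/|dx|=3.8637 1/|dy|=1.0353
    cross y-line → (4,7), t=0.7040 (wall)
  → r_4 = 0.7040
beam 5: φ=90°, α=330°
  d=(0.8660,-0.5000)  start (4,8)  tX=0.7852 tY=1.3600  stride 1/|dx|=1.1547 1/|dy|=2.0000
    cross x-line → (5,8), t=0.7852 (wall)
  → r_5 = 0.7852

ranges = [0.6400, 3.4371, 6.6400, 0.7040, 0.7852]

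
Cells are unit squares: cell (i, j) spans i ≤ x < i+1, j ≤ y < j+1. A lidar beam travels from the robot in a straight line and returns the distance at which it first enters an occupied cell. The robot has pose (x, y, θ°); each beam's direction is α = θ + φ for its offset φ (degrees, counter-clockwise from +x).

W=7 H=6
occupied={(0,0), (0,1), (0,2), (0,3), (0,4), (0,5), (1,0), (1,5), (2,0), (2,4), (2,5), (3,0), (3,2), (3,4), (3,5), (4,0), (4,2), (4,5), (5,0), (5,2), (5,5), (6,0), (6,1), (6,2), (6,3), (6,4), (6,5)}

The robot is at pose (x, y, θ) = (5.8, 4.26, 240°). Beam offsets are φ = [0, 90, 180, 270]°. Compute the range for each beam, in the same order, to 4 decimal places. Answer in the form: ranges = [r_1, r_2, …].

beam 1: φ=0°, α=240°
  d=(-0.5000,-0.8660)  start (5,4)  tX=1.6000 tY=0.3002  stride 1/|dx|=2.0000 1/|dy|=1.1547
    cross y-line → (5,3), t=0.3002
    cross y-line → (5,2), t=1.4549 (wall)
  → r_1 = 1.4549
beam 2: φ=90°, α=330°
  d=(0.8660,-0.5000)  start (5,4)  tX=0.2309 tY=0.5200  stride 1/|dx|=1.1547 1/|dy|=2.0000
    cross x-line → (6,4), t=0.2309 (wall)
  → r_2 = 0.2309
beam 3: φ=180°, α=60°
  d=(0.5000,0.8660)  start (5,4)  tX=0.4000 tY=0.8545  stride 1/|dx|=2.0000 1/|dy|=1.1547
    cross x-line → (6,4), t=0.4000 (wall)
  → r_3 = 0.4000
beam 4: φ=270°, α=150°
  d=(-0.8660,0.5000)  start (5,4)  tX=0.9238 tY=1.4800  stride 1/|dx|=1.1547 1/|dy|=2.0000
    cross x-line → (4,4), t=0.9238
    cross y-line → (4,5), t=1.4800 (wall)
  → r_4 = 1.4800

ranges = [1.4549, 0.2309, 0.4000, 1.4800]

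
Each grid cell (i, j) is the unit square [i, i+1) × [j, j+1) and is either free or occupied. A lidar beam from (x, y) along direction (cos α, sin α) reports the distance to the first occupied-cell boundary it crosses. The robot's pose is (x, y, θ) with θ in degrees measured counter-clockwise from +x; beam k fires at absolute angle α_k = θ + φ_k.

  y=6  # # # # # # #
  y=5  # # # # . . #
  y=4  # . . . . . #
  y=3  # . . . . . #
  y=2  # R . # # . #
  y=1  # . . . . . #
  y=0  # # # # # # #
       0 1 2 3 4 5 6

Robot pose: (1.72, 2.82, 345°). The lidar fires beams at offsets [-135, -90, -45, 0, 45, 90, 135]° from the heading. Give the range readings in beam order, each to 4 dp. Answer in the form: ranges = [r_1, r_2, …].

ranges = [0.8314, 1.8842, 2.1016, 1.3252, 4.9421, 2.2569, 1.4400]

beam 1: φ=-135°, α=210°
  cosα=-0.8660 sinα=-0.5000 | (1,2) | tMaxX 0.8314 tMaxY 1.6400 | tΔX 1.1547 tΔY 2.0000
    t=0.8314 [x] (0,2) — stop
  → r_1 = 0.8314
beam 2: φ=-90°, α=255°
  cosα=-0.2588 sinα=-0.9659 | (1,2) | tMaxX 2.7819 tMaxY 0.8489 | tΔX 3.8637 tΔY 1.0353
    t=0.8489 [y] (1,1)
    t=1.8842 [y] (1,0) — stop
  → r_2 = 1.8842
beam 3: φ=-45°, α=300°
  cosα=0.5000 sinα=-0.8660 | (1,2) | tMaxX 0.5600 tMaxY 0.9469 | tΔX 2.0000 tΔY 1.1547
    t=0.5600 [x] (2,2)
    t=0.9469 [y] (2,1)
    t=2.1016 [y] (2,0) — stop
  → r_3 = 2.1016
beam 4: φ=0°, α=345°
  cosα=0.9659 sinα=-0.2588 | (1,2) | tMaxX 0.2899 tMaxY 3.1682 | tΔX 1.0353 tΔY 3.8637
    t=0.2899 [x] (2,2)
    t=1.3252 [x] (3,2) — stop
  → r_4 = 1.3252
beam 5: φ=45°, α=30°
  cosα=0.8660 sinα=0.5000 | (1,2) | tMaxX 0.3233 tMaxY 0.3600 | tΔX 1.1547 tΔY 2.0000
    t=0.3233 [x] (2,2)
    t=0.3600 [y] (2,3)
    t=1.4780 [x] (3,3)
    t=2.3600 [y] (3,4)
    t=2.6327 [x] (4,4)
    t=3.7874 [x] (5,4)
    t=4.3600 [y] (5,5)
    t=4.9421 [x] (6,5) — stop
  → r_5 = 4.9421
beam 6: φ=90°, α=75°
  cosα=0.2588 sinα=0.9659 | (1,2) | tMaxX 1.0818 tMaxY 0.1863 | tΔX 3.8637 tΔY 1.0353
    t=0.1863 [y] (1,3)
    t=1.0818 [x] (2,3)
    t=1.2216 [y] (2,4)
    t=2.2569 [y] (2,5) — stop
  → r_6 = 2.2569
beam 7: φ=135°, α=120°
  cosα=-0.5000 sinα=0.8660 | (1,2) | tMaxX 1.4400 tMaxY 0.2078 | tΔX 2.0000 tΔY 1.1547
    t=0.2078 [y] (1,3)
    t=1.3625 [y] (1,4)
    t=1.4400 [x] (0,4) — stop
  → r_7 = 1.4400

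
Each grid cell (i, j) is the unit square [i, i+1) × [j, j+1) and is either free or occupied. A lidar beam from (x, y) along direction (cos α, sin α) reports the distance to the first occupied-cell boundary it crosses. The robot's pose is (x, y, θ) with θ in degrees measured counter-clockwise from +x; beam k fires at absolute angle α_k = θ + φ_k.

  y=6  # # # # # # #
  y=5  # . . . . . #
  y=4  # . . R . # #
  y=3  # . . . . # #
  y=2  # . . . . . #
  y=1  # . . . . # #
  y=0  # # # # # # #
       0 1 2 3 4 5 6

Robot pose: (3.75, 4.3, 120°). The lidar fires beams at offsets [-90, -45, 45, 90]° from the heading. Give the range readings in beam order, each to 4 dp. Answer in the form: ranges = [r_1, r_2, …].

beam 1: φ=-90°, α=30°
  cosα=0.8660 sinα=0.5000 | (3,4) | tMaxX 0.2887 tMaxY 1.4000 | tΔX 1.1547 tΔY 2.0000
    t=0.2887 [x] (4,4)
    t=1.4000 [y] (4,5)
    t=1.4434 [x] (5,5)
    t=2.5981 [x] (6,5) — stop
  → r_1 = 2.5981
beam 2: φ=-45°, α=75°
  cosα=0.2588 sinα=0.9659 | (3,4) | tMaxX 0.9659 tMaxY 0.7247 | tΔX 3.8637 tΔY 1.0353
    t=0.7247 [y] (3,5)
    t=0.9659 [x] (4,5)
    t=1.7600 [y] (4,6) — stop
  → r_2 = 1.7600
beam 3: φ=45°, α=165°
  cosα=-0.9659 sinα=0.2588 | (3,4) | tMaxX 0.7765 tMaxY 2.7046 | tΔX 1.0353 tΔY 3.8637
    t=0.7765 [x] (2,4)
    t=1.8117 [x] (1,4)
    t=2.7046 [y] (1,5)
    t=2.8470 [x] (0,5) — stop
  → r_3 = 2.8470
beam 4: φ=90°, α=210°
  cosα=-0.8660 sinα=-0.5000 | (3,4) | tMaxX 0.8660 tMaxY 0.6000 | tΔX 1.1547 tΔY 2.0000
    t=0.6000 [y] (3,3)
    t=0.8660 [x] (2,3)
    t=2.0207 [x] (1,3)
    t=2.6000 [y] (1,2)
    t=3.1754 [x] (0,2) — stop
  → r_4 = 3.1754

ranges = [2.5981, 1.7600, 2.8470, 3.1754]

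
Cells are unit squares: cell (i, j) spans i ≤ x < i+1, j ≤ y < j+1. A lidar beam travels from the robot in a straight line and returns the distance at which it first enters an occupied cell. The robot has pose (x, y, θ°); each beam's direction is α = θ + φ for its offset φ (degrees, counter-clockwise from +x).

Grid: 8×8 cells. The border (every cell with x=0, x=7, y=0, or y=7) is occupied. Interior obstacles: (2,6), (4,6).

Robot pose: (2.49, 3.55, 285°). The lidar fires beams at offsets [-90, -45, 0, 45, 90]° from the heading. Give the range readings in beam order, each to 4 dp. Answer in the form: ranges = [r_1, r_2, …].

ranges = [1.5426, 2.9445, 2.6400, 5.1000, 4.6691]

beam 1: φ=-90°, α=195°
  direction (-0.9659, -0.2588); cell (2,3); t to first gridline: x 0.5073, y 2.1250 (then +1.0353 / +3.8637)
    (1,3) via x @ 0.5073
    (0,3) via x @ 1.5426  # hit
  → r_1 = 1.5426
beam 2: φ=-45°, α=240°
  direction (-0.5000, -0.8660); cell (2,3); t to first gridline: x 0.9800, y 0.6351 (then +2.0000 / +1.1547)
    (2,2) via y @ 0.6351
    (1,2) via x @ 0.9800
    (1,1) via y @ 1.7898
    (1,0) via y @ 2.9445  # hit
  → r_2 = 2.9445
beam 3: φ=0°, α=285°
  direction (0.2588, -0.9659); cell (2,3); t to first gridline: x 1.9705, y 0.5694 (then +3.8637 / +1.0353)
    (2,2) via y @ 0.5694
    (2,1) via y @ 1.6047
    (3,1) via x @ 1.9705
    (3,0) via y @ 2.6400  # hit
  → r_3 = 2.6400
beam 4: φ=45°, α=330°
  direction (0.8660, -0.5000); cell (2,3); t to first gridline: x 0.5889, y 1.1000 (then +1.1547 / +2.0000)
    (3,3) via x @ 0.5889
    (3,2) via y @ 1.1000
    (4,2) via x @ 1.7436
    (5,2) via x @ 2.8983
    (5,1) via y @ 3.1000
    (6,1) via x @ 4.0530
    (6,0) via y @ 5.1000  # hit
  → r_4 = 5.1000
beam 5: φ=90°, α=15°
  direction (0.9659, 0.2588); cell (2,3); t to first gridline: x 0.5280, y 1.7387 (then +1.0353 / +3.8637)
    (3,3) via x @ 0.5280
    (4,3) via x @ 1.5633
    (4,4) via y @ 1.7387
    (5,4) via x @ 2.5985
    (6,4) via x @ 3.6338
    (7,4) via x @ 4.6691  # hit
  → r_5 = 4.6691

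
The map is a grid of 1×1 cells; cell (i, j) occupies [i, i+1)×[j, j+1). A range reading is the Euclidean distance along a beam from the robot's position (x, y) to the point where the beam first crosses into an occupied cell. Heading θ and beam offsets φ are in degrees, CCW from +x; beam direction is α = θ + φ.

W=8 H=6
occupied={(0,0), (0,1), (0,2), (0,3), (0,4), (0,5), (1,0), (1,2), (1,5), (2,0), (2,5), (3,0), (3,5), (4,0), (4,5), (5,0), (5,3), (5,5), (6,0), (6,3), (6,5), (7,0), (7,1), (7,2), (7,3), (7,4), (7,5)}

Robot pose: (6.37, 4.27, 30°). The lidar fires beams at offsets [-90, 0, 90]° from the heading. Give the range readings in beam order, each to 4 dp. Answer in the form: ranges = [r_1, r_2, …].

ranges = [0.3118, 0.7275, 0.8429]

beam 1: φ=-90°, α=300°
  dir = (cos 300°, sin 300°) = (0.5000, -0.8660); from cell (6,4)
  next x-line at t=1.2600, next y-line at t=0.3118; Δt_x=2.0000, Δt_y=1.1547
    y: enter (6,3) at t=0.3118 ← occupied
  → r_1 = 0.3118
beam 2: φ=0°, α=30°
  dir = (cos 30°, sin 30°) = (0.8660, 0.5000); from cell (6,4)
  next x-line at t=0.7275, next y-line at t=1.4600; Δt_x=1.1547, Δt_y=2.0000
    x: enter (7,4) at t=0.7275 ← occupied
  → r_2 = 0.7275
beam 3: φ=90°, α=120°
  dir = (cos 120°, sin 120°) = (-0.5000, 0.8660); from cell (6,4)
  next x-line at t=0.7400, next y-line at t=0.8429; Δt_x=2.0000, Δt_y=1.1547
    x: enter (5,4) at t=0.7400
    y: enter (5,5) at t=0.8429 ← occupied
  → r_3 = 0.8429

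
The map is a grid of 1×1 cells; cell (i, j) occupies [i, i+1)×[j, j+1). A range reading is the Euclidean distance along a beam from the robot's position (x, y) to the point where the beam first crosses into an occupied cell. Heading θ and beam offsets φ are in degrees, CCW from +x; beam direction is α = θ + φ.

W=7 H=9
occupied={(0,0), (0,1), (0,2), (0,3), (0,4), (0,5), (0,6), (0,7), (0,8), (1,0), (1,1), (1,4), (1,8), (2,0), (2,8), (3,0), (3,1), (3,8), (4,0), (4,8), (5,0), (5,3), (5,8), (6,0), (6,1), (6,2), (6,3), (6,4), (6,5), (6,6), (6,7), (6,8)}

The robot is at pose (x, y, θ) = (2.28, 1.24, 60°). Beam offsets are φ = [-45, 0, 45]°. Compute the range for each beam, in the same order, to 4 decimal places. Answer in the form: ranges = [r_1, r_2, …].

ranges = [0.7454, 7.4400, 2.8574]

beam 1: φ=-45°, α=15°
  d=(0.9659,0.2588)  start (2,1)  tX=0.7454 tY=2.9364  stride 1/|dx|=1.0353 1/|dy|=3.8637
    cross x-line → (3,1), t=0.7454 (wall)
  → r_1 = 0.7454
beam 2: φ=0°, α=60°
  d=(0.5000,0.8660)  start (2,1)  tX=1.4400 tY=0.8776  stride 1/|dx|=2.0000 1/|dy|=1.1547
    cross y-line → (2,2), t=0.8776
    cross x-line → (3,2), t=1.4400
    cross y-line → (3,3), t=2.0323
    cross y-line → (3,4), t=3.1870
    cross x-line → (4,4), t=3.4400
    cross y-line → (4,5), t=4.3417
    cross x-line → (5,5), t=5.4400
    cross y-line → (5,6), t=5.4964
    cross y-line → (5,7), t=6.6511
    cross x-line → (6,7), t=7.4400 (wall)
  → r_2 = 7.4400
beam 3: φ=45°, α=105°
  d=(-0.2588,0.9659)  start (2,1)  tX=1.0818 tY=0.7868  stride 1/|dx|=3.8637 1/|dy|=1.0353
    cross y-line → (2,2), t=0.7868
    cross x-line → (1,2), t=1.0818
    cross y-line → (1,3), t=1.8221
    cross y-line → (1,4), t=2.8574 (wall)
  → r_3 = 2.8574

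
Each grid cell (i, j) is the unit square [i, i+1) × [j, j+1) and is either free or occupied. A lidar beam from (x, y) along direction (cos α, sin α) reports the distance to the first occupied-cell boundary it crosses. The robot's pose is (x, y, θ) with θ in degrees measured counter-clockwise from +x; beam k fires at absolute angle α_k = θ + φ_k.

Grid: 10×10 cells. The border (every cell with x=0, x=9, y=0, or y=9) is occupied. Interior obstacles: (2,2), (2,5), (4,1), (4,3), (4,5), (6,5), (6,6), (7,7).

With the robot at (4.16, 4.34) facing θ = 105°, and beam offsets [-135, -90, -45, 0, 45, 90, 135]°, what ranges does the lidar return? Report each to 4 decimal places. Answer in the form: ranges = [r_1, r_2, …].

ranges = [0.6800, 2.5500, 0.7621, 4.8244, 1.3395, 3.2715, 2.3200]

beam 1: φ=-135°, α=330°
  direction (0.8660, -0.5000); cell (4,4); t to first gridline: x 0.9699, y 0.6800 (then +1.1547 / +2.0000)
    (4,3) via y @ 0.6800  # hit
  → r_1 = 0.6800
beam 2: φ=-90°, α=15°
  direction (0.9659, 0.2588); cell (4,4); t to first gridline: x 0.8696, y 2.5500 (then +1.0353 / +3.8637)
    (5,4) via x @ 0.8696
    (6,4) via x @ 1.9049
    (6,5) via y @ 2.5500  # hit
  → r_2 = 2.5500
beam 3: φ=-45°, α=60°
  direction (0.5000, 0.8660); cell (4,4); t to first gridline: x 1.6800, y 0.7621 (then +2.0000 / +1.1547)
    (4,5) via y @ 0.7621  # hit
  → r_3 = 0.7621
beam 4: φ=0°, α=105°
  direction (-0.2588, 0.9659); cell (4,4); t to first gridline: x 0.6182, y 0.6833 (then +3.8637 / +1.0353)
    (3,4) via x @ 0.6182
    (3,5) via y @ 0.6833
    (3,6) via y @ 1.7186
    (3,7) via y @ 2.7538
    (3,8) via y @ 3.7891
    (2,8) via x @ 4.4819
    (2,9) via y @ 4.8244  # hit
  → r_4 = 4.8244
beam 5: φ=45°, α=150°
  direction (-0.8660, 0.5000); cell (4,4); t to first gridline: x 0.1848, y 1.3200 (then +1.1547 / +2.0000)
    (3,4) via x @ 0.1848
    (3,5) via y @ 1.3200
    (2,5) via x @ 1.3395  # hit
  → r_5 = 1.3395
beam 6: φ=90°, α=195°
  direction (-0.9659, -0.2588); cell (4,4); t to first gridline: x 0.1656, y 1.3137 (then +1.0353 / +3.8637)
    (3,4) via x @ 0.1656
    (2,4) via x @ 1.2009
    (2,3) via y @ 1.3137
    (1,3) via x @ 2.2362
    (0,3) via x @ 3.2715  # hit
  → r_6 = 3.2715
beam 7: φ=135°, α=240°
  direction (-0.5000, -0.8660); cell (4,4); t to first gridline: x 0.3200, y 0.3926 (then +2.0000 / +1.1547)
    (3,4) via x @ 0.3200
    (3,3) via y @ 0.3926
    (3,2) via y @ 1.5473
    (2,2) via x @ 2.3200  # hit
  → r_7 = 2.3200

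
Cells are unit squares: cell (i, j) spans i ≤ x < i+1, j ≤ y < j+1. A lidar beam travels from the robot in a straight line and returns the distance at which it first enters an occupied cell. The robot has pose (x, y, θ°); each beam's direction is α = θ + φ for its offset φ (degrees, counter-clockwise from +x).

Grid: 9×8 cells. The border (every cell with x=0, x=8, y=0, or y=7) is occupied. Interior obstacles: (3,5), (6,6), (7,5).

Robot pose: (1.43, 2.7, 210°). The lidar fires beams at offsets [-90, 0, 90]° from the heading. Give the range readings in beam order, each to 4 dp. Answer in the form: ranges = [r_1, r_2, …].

beam 1: φ=-90°, α=120°
  d=(-0.5000,0.8660)  start (1,2)  tX=0.8600 tY=0.3464  stride 1/|dx|=2.0000 1/|dy|=1.1547
    cross y-line → (1,3), t=0.3464
    cross x-line → (0,3), t=0.8600 (wall)
  → r_1 = 0.8600
beam 2: φ=0°, α=210°
  d=(-0.8660,-0.5000)  start (1,2)  tX=0.4965 tY=1.4000  stride 1/|dx|=1.1547 1/|dy|=2.0000
    cross x-line → (0,2), t=0.4965 (wall)
  → r_2 = 0.4965
beam 3: φ=90°, α=300°
  d=(0.5000,-0.8660)  start (1,2)  tX=1.1400 tY=0.8083  stride 1/|dx|=2.0000 1/|dy|=1.1547
    cross y-line → (1,1), t=0.8083
    cross x-line → (2,1), t=1.1400
    cross y-line → (2,0), t=1.9630 (wall)
  → r_3 = 1.9630

ranges = [0.8600, 0.4965, 1.9630]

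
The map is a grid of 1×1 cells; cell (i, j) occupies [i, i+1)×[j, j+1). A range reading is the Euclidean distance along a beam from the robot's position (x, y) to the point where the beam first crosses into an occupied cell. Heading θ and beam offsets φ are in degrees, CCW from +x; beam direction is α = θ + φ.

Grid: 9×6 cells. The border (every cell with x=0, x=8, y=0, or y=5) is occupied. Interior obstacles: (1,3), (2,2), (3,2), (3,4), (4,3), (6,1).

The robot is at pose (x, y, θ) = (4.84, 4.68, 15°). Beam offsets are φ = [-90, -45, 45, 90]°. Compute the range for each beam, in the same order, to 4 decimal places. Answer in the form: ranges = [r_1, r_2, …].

ranges = [3.8098, 3.6489, 0.3695, 0.3313]

beam 1: φ=-90°, α=285°
  cosα=0.2588 sinα=-0.9659 | (4,4) | tMaxX 0.6182 tMaxY 0.7040 | tΔX 3.8637 tΔY 1.0353
    t=0.6182 [x] (5,4)
    t=0.7040 [y] (5,3)
    t=1.7393 [y] (5,2)
    t=2.7745 [y] (5,1)
    t=3.8098 [y] (5,0) — stop
  → r_1 = 3.8098
beam 2: φ=-45°, α=330°
  cosα=0.8660 sinα=-0.5000 | (4,4) | tMaxX 0.1848 tMaxY 1.3600 | tΔX 1.1547 tΔY 2.0000
    t=0.1848 [x] (5,4)
    t=1.3395 [x] (6,4)
    t=1.3600 [y] (6,3)
    t=2.4942 [x] (7,3)
    t=3.3600 [y] (7,2)
    t=3.6489 [x] (8,2) — stop
  → r_2 = 3.6489
beam 3: φ=45°, α=60°
  cosα=0.5000 sinα=0.8660 | (4,4) | tMaxX 0.3200 tMaxY 0.3695 | tΔX 2.0000 tΔY 1.1547
    t=0.3200 [x] (5,4)
    t=0.3695 [y] (5,5) — stop
  → r_3 = 0.3695
beam 4: φ=90°, α=105°
  cosα=-0.2588 sinα=0.9659 | (4,4) | tMaxX 3.2455 tMaxY 0.3313 | tΔX 3.8637 tΔY 1.0353
    t=0.3313 [y] (4,5) — stop
  → r_4 = 0.3313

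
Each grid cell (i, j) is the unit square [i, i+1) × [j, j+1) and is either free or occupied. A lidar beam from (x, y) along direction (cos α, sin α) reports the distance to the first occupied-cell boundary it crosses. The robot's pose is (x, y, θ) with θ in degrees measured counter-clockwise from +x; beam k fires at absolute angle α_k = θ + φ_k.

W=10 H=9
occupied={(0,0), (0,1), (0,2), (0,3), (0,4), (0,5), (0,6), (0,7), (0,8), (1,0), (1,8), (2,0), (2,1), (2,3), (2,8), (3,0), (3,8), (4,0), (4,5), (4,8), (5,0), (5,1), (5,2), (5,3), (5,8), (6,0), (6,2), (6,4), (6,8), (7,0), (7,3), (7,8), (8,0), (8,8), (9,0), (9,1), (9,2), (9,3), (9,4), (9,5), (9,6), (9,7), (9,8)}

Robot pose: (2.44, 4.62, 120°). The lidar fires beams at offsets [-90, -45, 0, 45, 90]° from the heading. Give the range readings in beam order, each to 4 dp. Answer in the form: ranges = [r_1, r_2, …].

ranges = [1.8013, 3.4992, 2.8800, 1.4908, 1.6628]

beam 1: φ=-90°, α=30°
  d=(0.8660,0.5000)  start (2,4)  tX=0.6466 tY=0.7600  stride 1/|dx|=1.1547 1/|dy|=2.0000
    cross x-line → (3,4), t=0.6466
    cross y-line → (3,5), t=0.7600
    cross x-line → (4,5), t=1.8013 (wall)
  → r_1 = 1.8013
beam 2: φ=-45°, α=75°
  d=(0.2588,0.9659)  start (2,4)  tX=2.1637 tY=0.3934  stride 1/|dx|=3.8637 1/|dy|=1.0353
    cross y-line → (2,5), t=0.3934
    cross y-line → (2,6), t=1.4287
    cross x-line → (3,6), t=2.1637
    cross y-line → (3,7), t=2.4640
    cross y-line → (3,8), t=3.4992 (wall)
  → r_2 = 3.4992
beam 3: φ=0°, α=120°
  d=(-0.5000,0.8660)  start (2,4)  tX=0.8800 tY=0.4388  stride 1/|dx|=2.0000 1/|dy|=1.1547
    cross y-line → (2,5), t=0.4388
    cross x-line → (1,5), t=0.8800
    cross y-line → (1,6), t=1.5935
    cross y-line → (1,7), t=2.7482
    cross x-line → (0,7), t=2.8800 (wall)
  → r_3 = 2.8800
beam 4: φ=45°, α=165°
  d=(-0.9659,0.2588)  start (2,4)  tX=0.4555 tY=1.4682  stride 1/|dx|=1.0353 1/|dy|=3.8637
    cross x-line → (1,4), t=0.4555
    cross y-line → (1,5), t=1.4682
    cross x-line → (0,5), t=1.4908 (wall)
  → r_4 = 1.4908
beam 5: φ=90°, α=210°
  d=(-0.8660,-0.5000)  start (2,4)  tX=0.5081 tY=1.2400  stride 1/|dx|=1.1547 1/|dy|=2.0000
    cross x-line → (1,4), t=0.5081
    cross y-line → (1,3), t=1.2400
    cross x-line → (0,3), t=1.6628 (wall)
  → r_5 = 1.6628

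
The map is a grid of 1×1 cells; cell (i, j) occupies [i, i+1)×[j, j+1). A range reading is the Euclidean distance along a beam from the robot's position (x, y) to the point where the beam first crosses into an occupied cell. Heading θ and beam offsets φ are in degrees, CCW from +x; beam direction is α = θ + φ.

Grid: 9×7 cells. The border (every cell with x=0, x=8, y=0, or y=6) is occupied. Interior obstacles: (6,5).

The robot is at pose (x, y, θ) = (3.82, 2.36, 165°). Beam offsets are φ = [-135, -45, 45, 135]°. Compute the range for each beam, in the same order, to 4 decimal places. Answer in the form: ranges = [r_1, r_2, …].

ranges = [4.8266, 4.2031, 2.7200, 1.5704]

beam 1: φ=-135°, α=30°
  cosα=0.8660 sinα=0.5000 | (3,2) | tMaxX 0.2078 tMaxY 1.2800 | tΔX 1.1547 tΔY 2.0000
    t=0.2078 [x] (4,2)
    t=1.2800 [y] (4,3)
    t=1.3625 [x] (5,3)
    t=2.5172 [x] (6,3)
    t=3.2800 [y] (6,4)
    t=3.6719 [x] (7,4)
    t=4.8266 [x] (8,4) — stop
  → r_1 = 4.8266
beam 2: φ=-45°, α=120°
  cosα=-0.5000 sinα=0.8660 | (3,2) | tMaxX 1.6400 tMaxY 0.7390 | tΔX 2.0000 tΔY 1.1547
    t=0.7390 [y] (3,3)
    t=1.6400 [x] (2,3)
    t=1.8937 [y] (2,4)
    t=3.0484 [y] (2,5)
    t=3.6400 [x] (1,5)
    t=4.2031 [y] (1,6) — stop
  → r_2 = 4.2031
beam 3: φ=45°, α=210°
  cosα=-0.8660 sinα=-0.5000 | (3,2) | tMaxX 0.9469 tMaxY 0.7200 | tΔX 1.1547 tΔY 2.0000
    t=0.7200 [y] (3,1)
    t=0.9469 [x] (2,1)
    t=2.1016 [x] (1,1)
    t=2.7200 [y] (1,0) — stop
  → r_3 = 2.7200
beam 4: φ=135°, α=300°
  cosα=0.5000 sinα=-0.8660 | (3,2) | tMaxX 0.3600 tMaxY 0.4157 | tΔX 2.0000 tΔY 1.1547
    t=0.3600 [x] (4,2)
    t=0.4157 [y] (4,1)
    t=1.5704 [y] (4,0) — stop
  → r_4 = 1.5704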